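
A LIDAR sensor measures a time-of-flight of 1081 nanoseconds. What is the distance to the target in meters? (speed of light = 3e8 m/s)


tof = 1081 ns = 1.081e-06 s
dist = c * tof / 2
= 3e8 * 1.081e-06 / 2
= 162.15 m


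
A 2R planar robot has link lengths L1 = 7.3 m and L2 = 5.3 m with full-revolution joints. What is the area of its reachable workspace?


r_max = L1 + L2 = 12.6 m
r_min = |L1 - L2| = 2.0 m
Area = pi*(r_max^2 - r_min^2)
= pi*(158.76 - 4.0)
= pi * 154.76
= 486.1929 m^2


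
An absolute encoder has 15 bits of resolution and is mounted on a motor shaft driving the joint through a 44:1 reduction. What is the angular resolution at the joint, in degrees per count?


counts = 2^15 = 32768
effective counts at joint = 32768 * 44 = 1441792
resolution = 360 / 1441792
= 2.4969e-04 deg/count


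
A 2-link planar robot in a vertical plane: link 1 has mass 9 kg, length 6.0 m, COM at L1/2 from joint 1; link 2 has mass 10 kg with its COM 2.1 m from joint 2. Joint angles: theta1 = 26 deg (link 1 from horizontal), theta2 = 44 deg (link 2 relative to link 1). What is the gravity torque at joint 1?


Horizontal distance from joint 1 to link-1 COM:
  x_c1 = (L1/2)*cos(t1) = 3.0 * 0.8988 = 2.6964 m
Horizontal distance from joint 1 to link-2 COM:
  x_c2 = L1*cos(t1) + Lc2*cos(t1+t2)
       = 6.0*0.8988 + 2.1*0.342 = 6.111 m
tau1 = m1*g*x_c1 + m2*g*x_c2
     = 9*9.81*2.6964 + 10*9.81*6.111
     = 238.0636 + 599.4897
     = 837.5533 Nm


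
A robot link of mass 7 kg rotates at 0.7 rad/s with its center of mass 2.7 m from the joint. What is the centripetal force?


F = m * omega^2 * r
= 7 * 0.7^2 * 2.7
= 7 * 0.49 * 2.7
= 9.261 N


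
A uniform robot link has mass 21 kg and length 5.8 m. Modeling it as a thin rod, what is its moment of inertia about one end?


I = (1/3) * m * L^2
= (1/3) * 21 * 5.8^2
= 0.333333 * 21 * 33.64
= 235.48 kg*m^2


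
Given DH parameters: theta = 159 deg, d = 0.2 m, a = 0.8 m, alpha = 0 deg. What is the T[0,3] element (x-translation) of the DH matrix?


T[0,3] = a * cos(theta)
= 0.8 * cos(159 deg)
= 0.8 * -0.9336
= -0.7469


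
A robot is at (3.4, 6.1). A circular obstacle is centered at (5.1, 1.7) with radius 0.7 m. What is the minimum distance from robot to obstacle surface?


center_dist = sqrt((3.4-5.1)^2 + (6.1-1.7)^2)
= sqrt(2.89 + 19.36)
= 4.717
min_dist = center_dist - radius = 4.717 - 0.7 = 4.017 m


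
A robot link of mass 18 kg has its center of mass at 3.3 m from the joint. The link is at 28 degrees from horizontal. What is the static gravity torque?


tau = m*g*L*cos(angle)
= 18 * 9.81 * 3.3 * cos(28 deg)
= 18 * 9.81 * 3.3 * 0.8829
= 514.5059 Nm


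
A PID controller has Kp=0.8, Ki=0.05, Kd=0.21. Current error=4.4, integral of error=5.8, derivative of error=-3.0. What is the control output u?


u = Kp*e + Ki*int(e) + Kd*de/dt
= 0.8*4.4 + 0.05*5.8 + 0.21*(-3.0)
= 3.52 + 0.29 + -0.63
= 3.18


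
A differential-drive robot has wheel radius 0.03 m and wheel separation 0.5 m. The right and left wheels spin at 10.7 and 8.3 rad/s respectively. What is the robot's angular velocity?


vR = r*wR = 0.03*10.7 = 0.321 m/s
vL = r*wL = 0.03*8.3 = 0.249 m/s
v = (vR+vL)/2 = 0.285 m/s
omega = (vR-vL)/L = 0.144 rad/s
angular velocity = 0.144 rad/s


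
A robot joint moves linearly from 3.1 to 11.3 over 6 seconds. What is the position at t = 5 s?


s = t/T = 5/6 = 0.8333
p(t) = p0 + (pf-p0)*s
= 3.1 + (11.3 - 3.1) * 0.8333
= 9.9333


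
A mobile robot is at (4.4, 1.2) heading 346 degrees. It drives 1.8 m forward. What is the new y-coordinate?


y_new = y0 + d*sin(theta)
= 1.2 + 1.8*sin(346)
= 1.2 + -0.4355
= 0.7645


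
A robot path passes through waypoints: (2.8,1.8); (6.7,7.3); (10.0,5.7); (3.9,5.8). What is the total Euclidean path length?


Segment lengths:
  seg1 = sqrt((3.9)^2 + (5.5)^2) = 6.7424
  seg2 = sqrt((3.3)^2 + (-1.6)^2) = 3.6674
  seg3 = sqrt((-6.1)^2 + (0.1)^2) = 6.1008
Total = 16.5106


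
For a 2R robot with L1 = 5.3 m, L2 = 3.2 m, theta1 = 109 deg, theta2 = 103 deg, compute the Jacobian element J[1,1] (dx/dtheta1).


J[1,1] = -L1*sin(t1) - L2*sin(t1+t2)
= -5.3*sin(109) - 3.2*sin(212)
= -3.3155


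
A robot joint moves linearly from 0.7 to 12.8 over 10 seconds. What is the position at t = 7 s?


s = t/T = 7/10 = 0.7
p(t) = p0 + (pf-p0)*s
= 0.7 + (12.8 - 0.7) * 0.7
= 9.17


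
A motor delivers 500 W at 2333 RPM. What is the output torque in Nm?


omega = 2333 * 2*pi/60 = 244.3112 rad/s
tau = P / omega = 500 / 244.3112
= 2.0466 Nm


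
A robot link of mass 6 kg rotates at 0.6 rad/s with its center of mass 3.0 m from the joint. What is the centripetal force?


F = m * omega^2 * r
= 6 * 0.6^2 * 3.0
= 6 * 0.36 * 3.0
= 6.48 N


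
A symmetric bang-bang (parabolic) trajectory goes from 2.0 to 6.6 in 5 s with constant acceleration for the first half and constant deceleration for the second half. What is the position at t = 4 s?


Symmetric rest-to-rest: each phase covers (pf-p0)/2 in time T/2. 0.5*a*(T/2)^2 = (pf-p0)/2 => a = 4*(pf-p0)/T^2
a = 4*(6.6-2.0)/5^2 = 0.736
t = 4 is in the deceleration phase (t > T/2).
p = pf - 0.5*a*(T-t)^2 = 6.6 - 0.5*0.736*1^2
= 6.232


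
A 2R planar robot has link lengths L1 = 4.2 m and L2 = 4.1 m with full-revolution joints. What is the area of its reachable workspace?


r_max = L1 + L2 = 8.3 m
r_min = |L1 - L2| = 0.1 m
Area = pi*(r_max^2 - r_min^2)
= pi*(68.89 - 0.01)
= pi * 68.88
= 216.3929 m^2


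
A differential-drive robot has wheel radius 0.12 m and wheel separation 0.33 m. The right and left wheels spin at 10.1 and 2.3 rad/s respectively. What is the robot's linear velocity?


vR = r*wR = 0.12*10.1 = 1.212 m/s
vL = r*wL = 0.12*2.3 = 0.276 m/s
v = (vR+vL)/2 = 0.744 m/s
omega = (vR-vL)/L = 2.8364 rad/s
linear velocity = 0.744 m/s


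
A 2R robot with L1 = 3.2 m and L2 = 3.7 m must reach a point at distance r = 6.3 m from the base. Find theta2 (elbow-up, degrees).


cos(theta2) = (r^2 - L1^2 - L2^2) / (2*L1*L2)
cos(theta2) = (39.69 - 10.24 - 13.69) / 23.68
cos(theta2) = 0.665541
theta2 = 48.2762 degrees


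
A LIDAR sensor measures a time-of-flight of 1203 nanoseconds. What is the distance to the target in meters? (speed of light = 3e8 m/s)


tof = 1203 ns = 1.203e-06 s
dist = c * tof / 2
= 3e8 * 1.203e-06 / 2
= 180.45 m


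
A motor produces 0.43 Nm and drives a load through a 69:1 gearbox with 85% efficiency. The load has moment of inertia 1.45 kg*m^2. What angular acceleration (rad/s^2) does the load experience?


tau_out = tau_motor * N * eta
= 0.43 * 69 * 0.85 = 25.2195 Nm
alpha = tau_out / I = 25.2195 / 1.45
= 17.3928 rad/s^2


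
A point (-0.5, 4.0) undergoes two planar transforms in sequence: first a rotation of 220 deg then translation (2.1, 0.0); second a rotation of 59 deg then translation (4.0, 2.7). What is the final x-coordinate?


After transform 1:
x1 = cos(220)*-0.5 - sin(220)*4.0 + 2.1 = 5.0542
y1 = sin(220)*-0.5 + cos(220)*4.0 + 0.0 = -2.7428
After transform 2:
x2 = cos(59)*5.0542 - sin(59)*-2.7428 + 4.0
= 8.9541


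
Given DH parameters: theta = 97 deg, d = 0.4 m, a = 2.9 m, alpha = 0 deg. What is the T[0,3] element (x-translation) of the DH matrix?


T[0,3] = a * cos(theta)
= 2.9 * cos(97 deg)
= 2.9 * -0.1219
= -0.3534


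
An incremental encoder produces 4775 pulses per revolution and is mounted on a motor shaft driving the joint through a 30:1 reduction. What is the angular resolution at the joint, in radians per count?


counts per rev = 4775
effective counts at joint = 4775 * 30 = 143250
resolution = 2*pi / 143250
= 4.3862e-05 rad/count


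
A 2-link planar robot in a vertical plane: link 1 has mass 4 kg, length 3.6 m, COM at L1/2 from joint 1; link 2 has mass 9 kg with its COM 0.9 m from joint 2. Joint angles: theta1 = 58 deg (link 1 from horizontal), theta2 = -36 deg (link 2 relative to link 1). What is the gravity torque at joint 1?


Horizontal distance from joint 1 to link-1 COM:
  x_c1 = (L1/2)*cos(t1) = 1.8 * 0.5299 = 0.9539 m
Horizontal distance from joint 1 to link-2 COM:
  x_c2 = L1*cos(t1) + Lc2*cos(t1+t2)
       = 3.6*0.5299 + 0.9*0.9272 = 2.7422 m
tau1 = m1*g*x_c1 + m2*g*x_c2
     = 4*9.81*0.9539 + 9*9.81*2.7422
     = 37.4293 + 242.1066
     = 279.5359 Nm


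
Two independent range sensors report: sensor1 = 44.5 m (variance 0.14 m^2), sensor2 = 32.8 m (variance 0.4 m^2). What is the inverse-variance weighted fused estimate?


w1 = (1/var1) / (1/var1 + 1/var2)
   = 7.1429 / (7.1429 + 2.5) = 0.7407
w2 = 1 - w1 = 0.2593
fused = w1*s1 + w2*s2 = 32.963 + 8.5037
= 41.4667 m


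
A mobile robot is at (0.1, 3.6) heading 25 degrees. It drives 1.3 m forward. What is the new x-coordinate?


x_new = x0 + d*cos(theta)
= 0.1 + 1.3*cos(25)
= 0.1 + 1.1782
= 1.2782


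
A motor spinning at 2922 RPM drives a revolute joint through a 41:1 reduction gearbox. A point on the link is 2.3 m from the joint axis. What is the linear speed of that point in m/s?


omega_motor = 2922 * 2*pi/60 = 305.9911 rad/s
omega_joint = omega_motor / 41 = 7.4632 rad/s
v = omega_joint * r = 7.4632 * 2.3
= 17.1654 m/s


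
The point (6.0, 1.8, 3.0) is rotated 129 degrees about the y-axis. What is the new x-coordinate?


Rotation about y-axis: x' = x*cos(theta) + z*sin(theta)
= 6.0 * -0.6293 + 3.0 * 0.7771
= -1.4445


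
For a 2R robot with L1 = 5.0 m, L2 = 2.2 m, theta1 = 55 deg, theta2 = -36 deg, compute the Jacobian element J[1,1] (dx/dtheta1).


J[1,1] = -L1*sin(t1) - L2*sin(t1+t2)
= -5.0*sin(55) - 2.2*sin(19)
= -4.812


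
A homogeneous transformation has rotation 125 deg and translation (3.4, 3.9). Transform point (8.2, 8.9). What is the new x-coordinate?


x' = cos(theta)*px - sin(theta)*py + tx
= -0.5736*8.2 - 0.8192*8.9 + 3.4
= -8.5938


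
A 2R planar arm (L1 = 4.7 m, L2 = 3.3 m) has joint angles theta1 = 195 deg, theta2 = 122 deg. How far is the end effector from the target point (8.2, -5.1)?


End effector via forward kinematics:
x = L1*cos(t1) + L2*cos(t1+t2) = -2.1264
y = L1*sin(t1) + L2*sin(t1+t2) = -3.467
Distance to target:
d = sqrt((8.2 - -2.1264)^2 + (-5.1 - -3.467)^2)
= sqrt(106.6342 + 2.6665)
= 10.4547 m


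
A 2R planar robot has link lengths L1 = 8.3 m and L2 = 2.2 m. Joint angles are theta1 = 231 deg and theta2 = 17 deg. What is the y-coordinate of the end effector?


Convert angles to radians: theta1 = 4.0317, theta2 = 0.2967
y = L1*sin(theta1) + L2*sin(theta1+theta2)
y = -6.4503 + -2.0398
y = -8.4901


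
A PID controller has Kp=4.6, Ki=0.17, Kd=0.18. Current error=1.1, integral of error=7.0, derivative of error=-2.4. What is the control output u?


u = Kp*e + Ki*int(e) + Kd*de/dt
= 4.6*1.1 + 0.17*7.0 + 0.18*(-2.4)
= 5.06 + 1.19 + -0.432
= 5.818


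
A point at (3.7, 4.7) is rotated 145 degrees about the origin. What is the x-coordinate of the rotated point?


x' = x*cos(theta) - y*sin(theta)
cos(145 deg) = -0.8192, sin(145 deg) = 0.5736
x' = 3.7 * -0.8192 - 4.7 * 0.5736
= -3.0309 - 2.6958
= -5.7267


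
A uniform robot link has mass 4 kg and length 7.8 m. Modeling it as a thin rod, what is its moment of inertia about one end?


I = (1/3) * m * L^2
= (1/3) * 4 * 7.8^2
= 0.333333 * 4 * 60.84
= 81.12 kg*m^2


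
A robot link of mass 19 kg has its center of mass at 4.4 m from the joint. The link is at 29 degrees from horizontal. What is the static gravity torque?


tau = m*g*L*cos(angle)
= 19 * 9.81 * 4.4 * cos(29 deg)
= 19 * 9.81 * 4.4 * 0.8746
= 717.2896 Nm


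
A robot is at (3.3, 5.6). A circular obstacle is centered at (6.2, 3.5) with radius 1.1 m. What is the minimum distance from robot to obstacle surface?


center_dist = sqrt((3.3-6.2)^2 + (5.6-3.5)^2)
= sqrt(8.41 + 4.41)
= 3.5805
min_dist = center_dist - radius = 3.5805 - 1.1 = 2.4805 m


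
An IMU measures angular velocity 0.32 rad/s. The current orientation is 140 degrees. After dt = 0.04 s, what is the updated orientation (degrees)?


delta_theta = w * dt = 0.32 * 0.04 = 0.0128 rad
= 0.7334 deg
theta_new = 140 + 0.7334 = 140.7334 deg


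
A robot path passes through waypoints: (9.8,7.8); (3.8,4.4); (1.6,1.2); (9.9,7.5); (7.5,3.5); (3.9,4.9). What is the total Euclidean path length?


Segment lengths:
  seg1 = sqrt((-6.0)^2 + (-3.4)^2) = 6.8964
  seg2 = sqrt((-2.2)^2 + (-3.2)^2) = 3.8833
  seg3 = sqrt((8.3)^2 + (6.3)^2) = 10.4202
  seg4 = sqrt((-2.4)^2 + (-4.0)^2) = 4.6648
  seg5 = sqrt((-3.6)^2 + (1.4)^2) = 3.8626
Total = 29.7272


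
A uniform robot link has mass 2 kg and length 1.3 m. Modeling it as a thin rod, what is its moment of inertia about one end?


I = (1/3) * m * L^2
= (1/3) * 2 * 1.3^2
= 0.333333 * 2 * 1.69
= 1.1267 kg*m^2


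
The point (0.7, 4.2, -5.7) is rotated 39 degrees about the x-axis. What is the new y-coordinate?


Rotation about x-axis: y' = y*cos(theta) - z*sin(theta)
= 4.2 * 0.7771 - -5.7 * 0.6293
= 6.8511


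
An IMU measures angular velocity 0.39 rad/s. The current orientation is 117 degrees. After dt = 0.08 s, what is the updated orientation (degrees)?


delta_theta = w * dt = 0.39 * 0.08 = 0.0312 rad
= 1.7876 deg
theta_new = 117 + 1.7876 = 118.7876 deg


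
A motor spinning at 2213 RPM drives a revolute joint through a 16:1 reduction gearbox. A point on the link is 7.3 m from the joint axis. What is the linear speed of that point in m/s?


omega_motor = 2213 * 2*pi/60 = 231.7448 rad/s
omega_joint = omega_motor / 16 = 14.4841 rad/s
v = omega_joint * r = 14.4841 * 7.3
= 105.7336 m/s


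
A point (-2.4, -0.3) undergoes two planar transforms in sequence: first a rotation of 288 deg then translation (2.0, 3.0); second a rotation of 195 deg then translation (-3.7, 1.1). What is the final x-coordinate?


After transform 1:
x1 = cos(288)*-2.4 - sin(288)*-0.3 + 2.0 = 0.973
y1 = sin(288)*-2.4 + cos(288)*-0.3 + 3.0 = 5.1898
After transform 2:
x2 = cos(195)*0.973 - sin(195)*5.1898 + -3.7
= -3.2967


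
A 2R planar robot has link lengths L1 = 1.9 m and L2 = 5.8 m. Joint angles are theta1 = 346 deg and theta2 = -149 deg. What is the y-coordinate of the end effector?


Convert angles to radians: theta1 = 6.0388, theta2 = -2.6005
y = L1*sin(theta1) + L2*sin(theta1+theta2)
y = -0.4597 + -1.6958
y = -2.1554


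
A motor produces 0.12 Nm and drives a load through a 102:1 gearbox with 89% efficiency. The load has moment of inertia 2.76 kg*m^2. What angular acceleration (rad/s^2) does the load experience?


tau_out = tau_motor * N * eta
= 0.12 * 102 * 0.89 = 10.8936 Nm
alpha = tau_out / I = 10.8936 / 2.76
= 3.947 rad/s^2


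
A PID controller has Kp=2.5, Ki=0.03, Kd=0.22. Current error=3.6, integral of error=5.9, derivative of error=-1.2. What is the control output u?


u = Kp*e + Ki*int(e) + Kd*de/dt
= 2.5*3.6 + 0.03*5.9 + 0.22*(-1.2)
= 9.0 + 0.177 + -0.264
= 8.913


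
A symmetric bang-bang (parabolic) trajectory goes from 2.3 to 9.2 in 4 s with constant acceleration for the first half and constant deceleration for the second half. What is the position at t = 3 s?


Symmetric rest-to-rest: each phase covers (pf-p0)/2 in time T/2. 0.5*a*(T/2)^2 = (pf-p0)/2 => a = 4*(pf-p0)/T^2
a = 4*(9.2-2.3)/4^2 = 1.725
t = 3 is in the deceleration phase (t > T/2).
p = pf - 0.5*a*(T-t)^2 = 9.2 - 0.5*1.725*1^2
= 8.3375


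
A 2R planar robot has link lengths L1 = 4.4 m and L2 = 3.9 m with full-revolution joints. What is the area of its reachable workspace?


r_max = L1 + L2 = 8.3 m
r_min = |L1 - L2| = 0.5 m
Area = pi*(r_max^2 - r_min^2)
= pi*(68.89 - 0.25)
= pi * 68.64
= 215.6389 m^2


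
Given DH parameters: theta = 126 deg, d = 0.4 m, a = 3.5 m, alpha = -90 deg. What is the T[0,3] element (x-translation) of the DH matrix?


T[0,3] = a * cos(theta)
= 3.5 * cos(126 deg)
= 3.5 * -0.5878
= -2.0572


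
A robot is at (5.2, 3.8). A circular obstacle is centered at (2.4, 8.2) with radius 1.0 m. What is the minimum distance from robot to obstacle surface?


center_dist = sqrt((5.2-2.4)^2 + (3.8-8.2)^2)
= sqrt(7.84 + 19.36)
= 5.2154
min_dist = center_dist - radius = 5.2154 - 1.0 = 4.2154 m


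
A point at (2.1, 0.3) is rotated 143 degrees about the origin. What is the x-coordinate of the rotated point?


x' = x*cos(theta) - y*sin(theta)
cos(143 deg) = -0.7986, sin(143 deg) = 0.6018
x' = 2.1 * -0.7986 - 0.3 * 0.6018
= -1.6771 - 0.1805
= -1.8577


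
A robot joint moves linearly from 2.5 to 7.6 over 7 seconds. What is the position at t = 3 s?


s = t/T = 3/7 = 0.4286
p(t) = p0 + (pf-p0)*s
= 2.5 + (7.6 - 2.5) * 0.4286
= 4.6857


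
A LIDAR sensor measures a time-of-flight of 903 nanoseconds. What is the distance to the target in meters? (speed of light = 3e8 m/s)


tof = 903 ns = 9.03e-07 s
dist = c * tof / 2
= 3e8 * 9.03e-07 / 2
= 135.45 m


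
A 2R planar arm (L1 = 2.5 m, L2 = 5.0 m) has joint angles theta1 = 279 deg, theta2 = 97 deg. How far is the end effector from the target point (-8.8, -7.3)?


End effector via forward kinematics:
x = L1*cos(t1) + L2*cos(t1+t2) = 5.1974
y = L1*sin(t1) + L2*sin(t1+t2) = -1.091
Distance to target:
d = sqrt((-8.8 - 5.1974)^2 + (-7.3 - -1.091)^2)
= sqrt(195.9271 + 38.5513)
= 15.3127 m


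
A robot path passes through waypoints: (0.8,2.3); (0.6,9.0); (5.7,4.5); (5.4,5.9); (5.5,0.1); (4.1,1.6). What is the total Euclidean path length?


Segment lengths:
  seg1 = sqrt((-0.2)^2 + (6.7)^2) = 6.703
  seg2 = sqrt((5.1)^2 + (-4.5)^2) = 6.8015
  seg3 = sqrt((-0.3)^2 + (1.4)^2) = 1.4318
  seg4 = sqrt((0.1)^2 + (-5.8)^2) = 5.8009
  seg5 = sqrt((-1.4)^2 + (1.5)^2) = 2.0518
Total = 22.7889


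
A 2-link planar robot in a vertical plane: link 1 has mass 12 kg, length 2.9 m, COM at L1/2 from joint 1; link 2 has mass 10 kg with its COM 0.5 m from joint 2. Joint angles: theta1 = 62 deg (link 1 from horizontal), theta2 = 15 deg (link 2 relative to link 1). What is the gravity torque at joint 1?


Horizontal distance from joint 1 to link-1 COM:
  x_c1 = (L1/2)*cos(t1) = 1.45 * 0.4695 = 0.6807 m
Horizontal distance from joint 1 to link-2 COM:
  x_c2 = L1*cos(t1) + Lc2*cos(t1+t2)
       = 2.9*0.4695 + 0.5*0.225 = 1.4739 m
tau1 = m1*g*x_c1 + m2*g*x_c2
     = 12*9.81*0.6807 + 10*9.81*1.4739
     = 80.136 + 144.5938
     = 224.7298 Nm


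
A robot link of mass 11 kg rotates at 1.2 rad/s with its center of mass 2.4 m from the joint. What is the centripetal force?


F = m * omega^2 * r
= 11 * 1.2^2 * 2.4
= 11 * 1.44 * 2.4
= 38.016 N


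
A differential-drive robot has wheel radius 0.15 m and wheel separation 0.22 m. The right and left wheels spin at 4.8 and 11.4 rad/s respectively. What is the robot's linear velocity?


vR = r*wR = 0.15*4.8 = 0.72 m/s
vL = r*wL = 0.15*11.4 = 1.71 m/s
v = (vR+vL)/2 = 1.215 m/s
omega = (vR-vL)/L = -4.5 rad/s
linear velocity = 1.215 m/s


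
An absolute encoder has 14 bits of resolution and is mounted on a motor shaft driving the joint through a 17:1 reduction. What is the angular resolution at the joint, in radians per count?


counts = 2^14 = 16384
effective counts at joint = 16384 * 17 = 278528
resolution = 2*pi / 278528
= 2.2559e-05 rad/count


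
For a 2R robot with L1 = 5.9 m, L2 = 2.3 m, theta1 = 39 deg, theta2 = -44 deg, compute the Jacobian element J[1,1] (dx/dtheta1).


J[1,1] = -L1*sin(t1) - L2*sin(t1+t2)
= -5.9*sin(39) - 2.3*sin(-5)
= -3.5125


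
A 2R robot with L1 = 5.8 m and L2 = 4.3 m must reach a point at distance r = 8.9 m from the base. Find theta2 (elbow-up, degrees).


cos(theta2) = (r^2 - L1^2 - L2^2) / (2*L1*L2)
cos(theta2) = (79.21 - 33.64 - 18.49) / 49.88
cos(theta2) = 0.542903
theta2 = 57.1185 degrees


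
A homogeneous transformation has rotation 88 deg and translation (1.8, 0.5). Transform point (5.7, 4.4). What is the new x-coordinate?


x' = cos(theta)*px - sin(theta)*py + tx
= 0.0349*5.7 - 0.9994*4.4 + 1.8
= -2.3984


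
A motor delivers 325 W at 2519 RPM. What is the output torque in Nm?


omega = 2519 * 2*pi/60 = 263.7891 rad/s
tau = P / omega = 325 / 263.7891
= 1.232 Nm


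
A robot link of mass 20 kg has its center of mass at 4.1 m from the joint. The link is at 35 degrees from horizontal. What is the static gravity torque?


tau = m*g*L*cos(angle)
= 20 * 9.81 * 4.1 * cos(35 deg)
= 20 * 9.81 * 4.1 * 0.8192
= 658.9423 Nm


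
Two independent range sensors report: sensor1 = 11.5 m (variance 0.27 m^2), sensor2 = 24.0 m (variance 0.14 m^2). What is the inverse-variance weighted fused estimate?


w1 = (1/var1) / (1/var1 + 1/var2)
   = 3.7037 / (3.7037 + 7.1429) = 0.3415
w2 = 1 - w1 = 0.6585
fused = w1*s1 + w2*s2 = 3.9268 + 15.8049
= 19.7317 m


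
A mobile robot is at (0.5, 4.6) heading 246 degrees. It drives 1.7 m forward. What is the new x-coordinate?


x_new = x0 + d*cos(theta)
= 0.5 + 1.7*cos(246)
= 0.5 + -0.6915
= -0.1915


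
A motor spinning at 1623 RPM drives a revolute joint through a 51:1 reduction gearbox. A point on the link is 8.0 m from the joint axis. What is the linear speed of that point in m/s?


omega_motor = 1623 * 2*pi/60 = 169.9602 rad/s
omega_joint = omega_motor / 51 = 3.3326 rad/s
v = omega_joint * r = 3.3326 * 8.0
= 26.6604 m/s


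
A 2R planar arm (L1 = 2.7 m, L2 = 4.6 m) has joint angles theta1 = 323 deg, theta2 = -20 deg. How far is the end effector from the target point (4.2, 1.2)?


End effector via forward kinematics:
x = L1*cos(t1) + L2*cos(t1+t2) = 4.6617
y = L1*sin(t1) + L2*sin(t1+t2) = -5.4828
Distance to target:
d = sqrt((4.2 - 4.6617)^2 + (1.2 - -5.4828)^2)
= sqrt(0.2131 + 44.6596)
= 6.6987 m


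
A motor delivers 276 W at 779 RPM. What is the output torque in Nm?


omega = 779 * 2*pi/60 = 81.5767 rad/s
tau = P / omega = 276 / 81.5767
= 3.3833 Nm


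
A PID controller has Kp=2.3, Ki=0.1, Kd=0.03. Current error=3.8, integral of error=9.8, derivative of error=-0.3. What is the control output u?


u = Kp*e + Ki*int(e) + Kd*de/dt
= 2.3*3.8 + 0.1*9.8 + 0.03*(-0.3)
= 8.74 + 0.98 + -0.009
= 9.711


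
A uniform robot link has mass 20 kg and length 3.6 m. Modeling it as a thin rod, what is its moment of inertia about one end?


I = (1/3) * m * L^2
= (1/3) * 20 * 3.6^2
= 0.333333 * 20 * 12.96
= 86.4 kg*m^2


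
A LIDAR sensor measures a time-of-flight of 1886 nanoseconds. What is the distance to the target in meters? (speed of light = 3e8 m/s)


tof = 1886 ns = 1.886e-06 s
dist = c * tof / 2
= 3e8 * 1.886e-06 / 2
= 282.9 m


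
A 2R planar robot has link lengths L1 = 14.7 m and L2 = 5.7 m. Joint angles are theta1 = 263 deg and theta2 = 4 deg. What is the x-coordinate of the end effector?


Convert angles to radians: theta1 = 4.5902, theta2 = 0.0698
x = L1*cos(theta1) + L2*cos(theta1+theta2)
x = -1.7915 + -0.2983
x = -2.0898


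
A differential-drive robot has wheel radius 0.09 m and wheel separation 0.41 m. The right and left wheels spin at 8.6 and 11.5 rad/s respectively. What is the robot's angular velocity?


vR = r*wR = 0.09*8.6 = 0.774 m/s
vL = r*wL = 0.09*11.5 = 1.035 m/s
v = (vR+vL)/2 = 0.9045 m/s
omega = (vR-vL)/L = -0.6366 rad/s
angular velocity = -0.6366 rad/s


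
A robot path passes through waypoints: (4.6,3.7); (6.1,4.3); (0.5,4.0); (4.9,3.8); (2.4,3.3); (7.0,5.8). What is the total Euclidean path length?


Segment lengths:
  seg1 = sqrt((1.5)^2 + (0.6)^2) = 1.6155
  seg2 = sqrt((-5.6)^2 + (-0.3)^2) = 5.608
  seg3 = sqrt((4.4)^2 + (-0.2)^2) = 4.4045
  seg4 = sqrt((-2.5)^2 + (-0.5)^2) = 2.5495
  seg5 = sqrt((4.6)^2 + (2.5)^2) = 5.2355
Total = 19.4131


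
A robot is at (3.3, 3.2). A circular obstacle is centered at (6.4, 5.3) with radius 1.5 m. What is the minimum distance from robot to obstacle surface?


center_dist = sqrt((3.3-6.4)^2 + (3.2-5.3)^2)
= sqrt(9.61 + 4.41)
= 3.7443
min_dist = center_dist - radius = 3.7443 - 1.5 = 2.2443 m


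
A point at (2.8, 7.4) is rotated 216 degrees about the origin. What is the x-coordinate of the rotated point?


x' = x*cos(theta) - y*sin(theta)
cos(216 deg) = -0.809, sin(216 deg) = -0.5878
x' = 2.8 * -0.809 - 7.4 * -0.5878
= -2.2652 - -4.3496
= 2.0844


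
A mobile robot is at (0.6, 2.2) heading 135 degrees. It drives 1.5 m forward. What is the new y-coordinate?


y_new = y0 + d*sin(theta)
= 2.2 + 1.5*sin(135)
= 2.2 + 1.0607
= 3.2607


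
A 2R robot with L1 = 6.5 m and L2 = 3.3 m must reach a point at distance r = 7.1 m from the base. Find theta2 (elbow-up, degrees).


cos(theta2) = (r^2 - L1^2 - L2^2) / (2*L1*L2)
cos(theta2) = (50.41 - 42.25 - 10.89) / 42.9
cos(theta2) = -0.063636
theta2 = 93.6486 degrees


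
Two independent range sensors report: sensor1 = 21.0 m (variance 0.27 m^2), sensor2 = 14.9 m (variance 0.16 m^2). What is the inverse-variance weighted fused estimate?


w1 = (1/var1) / (1/var1 + 1/var2)
   = 3.7037 / (3.7037 + 6.25) = 0.3721
w2 = 1 - w1 = 0.6279
fused = w1*s1 + w2*s2 = 7.814 + 9.3558
= 17.1698 m


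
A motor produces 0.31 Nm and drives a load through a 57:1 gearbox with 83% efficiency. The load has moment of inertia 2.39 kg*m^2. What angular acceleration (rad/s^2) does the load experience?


tau_out = tau_motor * N * eta
= 0.31 * 57 * 0.83 = 14.6661 Nm
alpha = tau_out / I = 14.6661 / 2.39
= 6.1364 rad/s^2


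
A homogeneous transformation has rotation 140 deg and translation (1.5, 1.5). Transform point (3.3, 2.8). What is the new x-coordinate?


x' = cos(theta)*px - sin(theta)*py + tx
= -0.766*3.3 - 0.6428*2.8 + 1.5
= -2.8278


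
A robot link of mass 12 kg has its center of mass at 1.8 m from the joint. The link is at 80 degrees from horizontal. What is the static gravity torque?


tau = m*g*L*cos(angle)
= 12 * 9.81 * 1.8 * cos(80 deg)
= 12 * 9.81 * 1.8 * 0.1736
= 36.7954 Nm


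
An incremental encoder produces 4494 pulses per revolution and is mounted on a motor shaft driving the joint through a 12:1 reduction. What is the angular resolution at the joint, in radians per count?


counts per rev = 4494
effective counts at joint = 4494 * 12 = 53928
resolution = 2*pi / 53928
= 1.1651e-04 rad/count


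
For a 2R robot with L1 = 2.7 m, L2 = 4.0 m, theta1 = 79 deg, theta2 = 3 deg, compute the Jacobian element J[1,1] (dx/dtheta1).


J[1,1] = -L1*sin(t1) - L2*sin(t1+t2)
= -2.7*sin(79) - 4.0*sin(82)
= -6.6115


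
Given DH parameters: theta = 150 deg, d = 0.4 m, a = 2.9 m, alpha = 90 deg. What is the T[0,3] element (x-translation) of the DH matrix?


T[0,3] = a * cos(theta)
= 2.9 * cos(150 deg)
= 2.9 * -0.866
= -2.5115


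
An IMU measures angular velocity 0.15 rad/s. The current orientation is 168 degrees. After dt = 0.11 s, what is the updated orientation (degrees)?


delta_theta = w * dt = 0.15 * 0.11 = 0.0165 rad
= 0.9454 deg
theta_new = 168 + 0.9454 = 168.9454 deg


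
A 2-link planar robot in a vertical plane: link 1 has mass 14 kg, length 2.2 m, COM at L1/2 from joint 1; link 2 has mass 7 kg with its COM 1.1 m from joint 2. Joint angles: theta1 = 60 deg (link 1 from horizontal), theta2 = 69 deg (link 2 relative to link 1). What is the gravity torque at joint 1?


Horizontal distance from joint 1 to link-1 COM:
  x_c1 = (L1/2)*cos(t1) = 1.1 * 0.5 = 0.55 m
Horizontal distance from joint 1 to link-2 COM:
  x_c2 = L1*cos(t1) + Lc2*cos(t1+t2)
       = 2.2*0.5 + 1.1*-0.6293 = 0.4077 m
tau1 = m1*g*x_c1 + m2*g*x_c2
     = 14*9.81*0.55 + 7*9.81*0.4077
     = 75.537 + 28.0
     = 103.537 Nm


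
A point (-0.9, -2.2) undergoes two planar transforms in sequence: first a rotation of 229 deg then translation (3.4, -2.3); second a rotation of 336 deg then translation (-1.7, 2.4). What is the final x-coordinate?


After transform 1:
x1 = cos(229)*-0.9 - sin(229)*-2.2 + 3.4 = 2.3301
y1 = sin(229)*-0.9 + cos(229)*-2.2 + -2.3 = -0.1774
After transform 2:
x2 = cos(336)*2.3301 - sin(336)*-0.1774 + -1.7
= 0.3565


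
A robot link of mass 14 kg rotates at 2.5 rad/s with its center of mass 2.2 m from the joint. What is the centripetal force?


F = m * omega^2 * r
= 14 * 2.5^2 * 2.2
= 14 * 6.25 * 2.2
= 192.5 N


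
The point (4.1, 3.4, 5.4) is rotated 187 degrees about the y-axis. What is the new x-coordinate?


Rotation about y-axis: x' = x*cos(theta) + z*sin(theta)
= 4.1 * -0.9925 + 5.4 * -0.1219
= -4.7275


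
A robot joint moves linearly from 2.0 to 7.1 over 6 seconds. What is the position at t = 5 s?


s = t/T = 5/6 = 0.8333
p(t) = p0 + (pf-p0)*s
= 2.0 + (7.1 - 2.0) * 0.8333
= 6.25


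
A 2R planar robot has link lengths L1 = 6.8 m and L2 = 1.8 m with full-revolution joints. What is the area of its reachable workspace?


r_max = L1 + L2 = 8.6 m
r_min = |L1 - L2| = 5.0 m
Area = pi*(r_max^2 - r_min^2)
= pi*(73.96 - 25.0)
= pi * 48.96
= 153.8124 m^2


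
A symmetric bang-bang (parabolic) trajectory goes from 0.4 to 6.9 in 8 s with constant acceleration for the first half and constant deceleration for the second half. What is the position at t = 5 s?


Symmetric rest-to-rest: each phase covers (pf-p0)/2 in time T/2. 0.5*a*(T/2)^2 = (pf-p0)/2 => a = 4*(pf-p0)/T^2
a = 4*(6.9-0.4)/8^2 = 0.4062
t = 5 is in the deceleration phase (t > T/2).
p = pf - 0.5*a*(T-t)^2 = 6.9 - 0.5*0.4062*3^2
= 5.0719


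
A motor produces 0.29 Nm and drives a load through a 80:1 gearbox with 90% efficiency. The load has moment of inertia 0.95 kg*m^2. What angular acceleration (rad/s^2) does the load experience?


tau_out = tau_motor * N * eta
= 0.29 * 80 * 0.9 = 20.88 Nm
alpha = tau_out / I = 20.88 / 0.95
= 21.9789 rad/s^2


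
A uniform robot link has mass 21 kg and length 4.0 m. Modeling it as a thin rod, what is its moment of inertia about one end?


I = (1/3) * m * L^2
= (1/3) * 21 * 4.0^2
= 0.333333 * 21 * 16.0
= 112.0 kg*m^2


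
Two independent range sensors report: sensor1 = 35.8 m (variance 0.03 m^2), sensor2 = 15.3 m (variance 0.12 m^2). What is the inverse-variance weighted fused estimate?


w1 = (1/var1) / (1/var1 + 1/var2)
   = 33.3333 / (33.3333 + 8.3333) = 0.8
w2 = 1 - w1 = 0.2
fused = w1*s1 + w2*s2 = 28.64 + 3.06
= 31.7 m


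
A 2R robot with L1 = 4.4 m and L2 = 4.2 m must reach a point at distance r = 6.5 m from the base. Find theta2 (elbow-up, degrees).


cos(theta2) = (r^2 - L1^2 - L2^2) / (2*L1*L2)
cos(theta2) = (42.25 - 19.36 - 17.64) / 36.96
cos(theta2) = 0.142045
theta2 = 81.8338 degrees


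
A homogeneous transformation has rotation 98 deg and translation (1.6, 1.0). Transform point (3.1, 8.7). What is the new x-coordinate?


x' = cos(theta)*px - sin(theta)*py + tx
= -0.1392*3.1 - 0.9903*8.7 + 1.6
= -7.4468


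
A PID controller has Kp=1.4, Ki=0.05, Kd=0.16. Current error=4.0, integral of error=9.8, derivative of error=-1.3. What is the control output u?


u = Kp*e + Ki*int(e) + Kd*de/dt
= 1.4*4.0 + 0.05*9.8 + 0.16*(-1.3)
= 5.6 + 0.49 + -0.208
= 5.882


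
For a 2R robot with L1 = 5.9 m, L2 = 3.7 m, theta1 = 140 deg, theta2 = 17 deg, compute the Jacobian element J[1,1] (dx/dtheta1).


J[1,1] = -L1*sin(t1) - L2*sin(t1+t2)
= -5.9*sin(140) - 3.7*sin(157)
= -5.2382


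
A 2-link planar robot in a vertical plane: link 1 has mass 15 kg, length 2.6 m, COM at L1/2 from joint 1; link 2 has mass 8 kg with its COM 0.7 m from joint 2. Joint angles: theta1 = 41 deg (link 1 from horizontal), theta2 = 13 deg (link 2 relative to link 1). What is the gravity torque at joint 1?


Horizontal distance from joint 1 to link-1 COM:
  x_c1 = (L1/2)*cos(t1) = 1.3 * 0.7547 = 0.9811 m
Horizontal distance from joint 1 to link-2 COM:
  x_c2 = L1*cos(t1) + Lc2*cos(t1+t2)
       = 2.6*0.7547 + 0.7*0.5878 = 2.3737 m
tau1 = m1*g*x_c1 + m2*g*x_c2
     = 15*9.81*0.9811 + 8*9.81*2.3737
     = 144.3722 + 186.2876
     = 330.6597 Nm


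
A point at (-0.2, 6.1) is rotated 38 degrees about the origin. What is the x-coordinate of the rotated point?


x' = x*cos(theta) - y*sin(theta)
cos(38 deg) = 0.788, sin(38 deg) = 0.6157
x' = -0.2 * 0.788 - 6.1 * 0.6157
= -0.1576 - 3.7555
= -3.9131


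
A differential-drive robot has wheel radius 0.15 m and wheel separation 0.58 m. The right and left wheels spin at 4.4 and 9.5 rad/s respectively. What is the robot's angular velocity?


vR = r*wR = 0.15*4.4 = 0.66 m/s
vL = r*wL = 0.15*9.5 = 1.425 m/s
v = (vR+vL)/2 = 1.0425 m/s
omega = (vR-vL)/L = -1.319 rad/s
angular velocity = -1.319 rad/s


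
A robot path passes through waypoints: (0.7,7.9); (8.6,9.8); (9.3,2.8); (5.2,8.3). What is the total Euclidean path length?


Segment lengths:
  seg1 = sqrt((7.9)^2 + (1.9)^2) = 8.1253
  seg2 = sqrt((0.7)^2 + (-7.0)^2) = 7.0349
  seg3 = sqrt((-4.1)^2 + (5.5)^2) = 6.86
Total = 22.0202


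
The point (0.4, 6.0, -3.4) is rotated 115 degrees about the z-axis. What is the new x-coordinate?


Rotation about z-axis: x' = x*cos(theta) - y*sin(theta)
= 0.4 * -0.4226 - 6.0 * 0.9063
= -5.6069


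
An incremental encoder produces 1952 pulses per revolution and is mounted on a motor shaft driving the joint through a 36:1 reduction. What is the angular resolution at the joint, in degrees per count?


counts per rev = 1952
effective counts at joint = 1952 * 36 = 70272
resolution = 360 / 70272
= 0.0051 deg/count


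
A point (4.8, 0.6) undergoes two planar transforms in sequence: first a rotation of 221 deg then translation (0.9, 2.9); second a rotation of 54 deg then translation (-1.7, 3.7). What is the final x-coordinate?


After transform 1:
x1 = cos(221)*4.8 - sin(221)*0.6 + 0.9 = -2.329
y1 = sin(221)*4.8 + cos(221)*0.6 + 2.9 = -0.7019
After transform 2:
x2 = cos(54)*-2.329 - sin(54)*-0.7019 + -1.7
= -2.5011


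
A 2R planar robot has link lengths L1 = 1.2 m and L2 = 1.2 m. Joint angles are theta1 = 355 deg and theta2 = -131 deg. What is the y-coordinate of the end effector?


Convert angles to radians: theta1 = 6.1959, theta2 = -2.2864
y = L1*sin(theta1) + L2*sin(theta1+theta2)
y = -0.1046 + -0.8336
y = -0.9382


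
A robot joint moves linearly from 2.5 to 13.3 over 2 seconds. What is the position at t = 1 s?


s = t/T = 1/2 = 0.5
p(t) = p0 + (pf-p0)*s
= 2.5 + (13.3 - 2.5) * 0.5
= 7.9


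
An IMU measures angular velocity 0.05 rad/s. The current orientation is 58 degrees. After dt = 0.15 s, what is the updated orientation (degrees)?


delta_theta = w * dt = 0.05 * 0.15 = 0.0075 rad
= 0.4297 deg
theta_new = 58 + 0.4297 = 58.4297 deg


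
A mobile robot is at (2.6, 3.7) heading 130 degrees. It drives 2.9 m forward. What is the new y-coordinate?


y_new = y0 + d*sin(theta)
= 3.7 + 2.9*sin(130)
= 3.7 + 2.2215
= 5.9215


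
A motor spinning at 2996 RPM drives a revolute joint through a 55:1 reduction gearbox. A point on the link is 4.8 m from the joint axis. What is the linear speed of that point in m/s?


omega_motor = 2996 * 2*pi/60 = 313.7404 rad/s
omega_joint = omega_motor / 55 = 5.7044 rad/s
v = omega_joint * r = 5.7044 * 4.8
= 27.381 m/s


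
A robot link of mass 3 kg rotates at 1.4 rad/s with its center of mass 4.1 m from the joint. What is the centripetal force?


F = m * omega^2 * r
= 3 * 1.4^2 * 4.1
= 3 * 1.96 * 4.1
= 24.108 N


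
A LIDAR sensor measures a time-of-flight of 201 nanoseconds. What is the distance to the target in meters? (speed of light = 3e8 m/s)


tof = 201 ns = 2.01e-07 s
dist = c * tof / 2
= 3e8 * 2.01e-07 / 2
= 30.15 m


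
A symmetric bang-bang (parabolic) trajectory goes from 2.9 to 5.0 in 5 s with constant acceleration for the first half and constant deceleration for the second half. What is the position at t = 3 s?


Symmetric rest-to-rest: each phase covers (pf-p0)/2 in time T/2. 0.5*a*(T/2)^2 = (pf-p0)/2 => a = 4*(pf-p0)/T^2
a = 4*(5.0-2.9)/5^2 = 0.336
t = 3 is in the deceleration phase (t > T/2).
p = pf - 0.5*a*(T-t)^2 = 5.0 - 0.5*0.336*2^2
= 4.328


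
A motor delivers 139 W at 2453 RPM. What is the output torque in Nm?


omega = 2453 * 2*pi/60 = 256.8776 rad/s
tau = P / omega = 139 / 256.8776
= 0.5411 Nm


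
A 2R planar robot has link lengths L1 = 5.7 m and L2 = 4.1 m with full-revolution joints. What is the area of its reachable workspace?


r_max = L1 + L2 = 9.8 m
r_min = |L1 - L2| = 1.6 m
Area = pi*(r_max^2 - r_min^2)
= pi*(96.04 - 2.56)
= pi * 93.48
= 293.6761 m^2


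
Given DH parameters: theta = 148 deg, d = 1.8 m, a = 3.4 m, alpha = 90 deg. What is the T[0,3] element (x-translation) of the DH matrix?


T[0,3] = a * cos(theta)
= 3.4 * cos(148 deg)
= 3.4 * -0.848
= -2.8834


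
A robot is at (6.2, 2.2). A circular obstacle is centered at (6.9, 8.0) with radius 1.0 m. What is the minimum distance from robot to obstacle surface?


center_dist = sqrt((6.2-6.9)^2 + (2.2-8.0)^2)
= sqrt(0.49 + 33.64)
= 5.8421
min_dist = center_dist - radius = 5.8421 - 1.0 = 4.8421 m


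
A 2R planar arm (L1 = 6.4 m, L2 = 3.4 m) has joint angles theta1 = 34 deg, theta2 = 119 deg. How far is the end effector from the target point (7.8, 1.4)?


End effector via forward kinematics:
x = L1*cos(t1) + L2*cos(t1+t2) = 2.2764
y = L1*sin(t1) + L2*sin(t1+t2) = 5.1224
Distance to target:
d = sqrt((7.8 - 2.2764)^2 + (1.4 - 5.1224)^2)
= sqrt(30.51 + 13.8563)
= 6.6608 m


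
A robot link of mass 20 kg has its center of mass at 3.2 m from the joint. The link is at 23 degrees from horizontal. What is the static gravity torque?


tau = m*g*L*cos(angle)
= 20 * 9.81 * 3.2 * cos(23 deg)
= 20 * 9.81 * 3.2 * 0.9205
= 577.9298 Nm


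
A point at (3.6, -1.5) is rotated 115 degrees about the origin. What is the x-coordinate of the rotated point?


x' = x*cos(theta) - y*sin(theta)
cos(115 deg) = -0.4226, sin(115 deg) = 0.9063
x' = 3.6 * -0.4226 - -1.5 * 0.9063
= -1.5214 - -1.3595
= -0.162


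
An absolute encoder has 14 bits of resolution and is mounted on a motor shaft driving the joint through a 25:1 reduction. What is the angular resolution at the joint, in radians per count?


counts = 2^14 = 16384
effective counts at joint = 16384 * 25 = 409600
resolution = 2*pi / 409600
= 1.5340e-05 rad/count


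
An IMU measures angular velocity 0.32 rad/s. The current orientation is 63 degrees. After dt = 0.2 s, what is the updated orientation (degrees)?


delta_theta = w * dt = 0.32 * 0.2 = 0.064 rad
= 3.6669 deg
theta_new = 63 + 3.6669 = 66.6669 deg


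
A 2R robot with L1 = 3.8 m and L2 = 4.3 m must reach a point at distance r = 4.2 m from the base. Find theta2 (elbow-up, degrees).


cos(theta2) = (r^2 - L1^2 - L2^2) / (2*L1*L2)
cos(theta2) = (17.64 - 14.44 - 18.49) / 32.68
cos(theta2) = -0.46787
theta2 = 117.8961 degrees


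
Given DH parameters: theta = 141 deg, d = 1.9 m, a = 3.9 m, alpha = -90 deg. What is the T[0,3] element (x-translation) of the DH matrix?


T[0,3] = a * cos(theta)
= 3.9 * cos(141 deg)
= 3.9 * -0.7771
= -3.0309


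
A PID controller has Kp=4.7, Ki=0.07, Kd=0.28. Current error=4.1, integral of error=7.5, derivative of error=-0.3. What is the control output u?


u = Kp*e + Ki*int(e) + Kd*de/dt
= 4.7*4.1 + 0.07*7.5 + 0.28*(-0.3)
= 19.27 + 0.525 + -0.084
= 19.711


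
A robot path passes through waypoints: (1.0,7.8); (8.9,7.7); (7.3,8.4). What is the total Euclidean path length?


Segment lengths:
  seg1 = sqrt((7.9)^2 + (-0.1)^2) = 7.9006
  seg2 = sqrt((-1.6)^2 + (0.7)^2) = 1.7464
Total = 9.6471


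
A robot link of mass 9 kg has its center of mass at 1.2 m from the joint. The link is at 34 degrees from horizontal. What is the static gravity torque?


tau = m*g*L*cos(angle)
= 9 * 9.81 * 1.2 * cos(34 deg)
= 9 * 9.81 * 1.2 * 0.829
= 87.8349 Nm


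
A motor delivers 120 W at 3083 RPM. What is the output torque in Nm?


omega = 3083 * 2*pi/60 = 322.851 rad/s
tau = P / omega = 120 / 322.851
= 0.3717 Nm


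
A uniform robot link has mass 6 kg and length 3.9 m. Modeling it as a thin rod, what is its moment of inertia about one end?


I = (1/3) * m * L^2
= (1/3) * 6 * 3.9^2
= 0.333333 * 6 * 15.21
= 30.42 kg*m^2


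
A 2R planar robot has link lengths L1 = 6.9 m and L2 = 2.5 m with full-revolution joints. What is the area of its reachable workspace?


r_max = L1 + L2 = 9.4 m
r_min = |L1 - L2| = 4.4 m
Area = pi*(r_max^2 - r_min^2)
= pi*(88.36 - 19.36)
= pi * 69.0
= 216.7699 m^2


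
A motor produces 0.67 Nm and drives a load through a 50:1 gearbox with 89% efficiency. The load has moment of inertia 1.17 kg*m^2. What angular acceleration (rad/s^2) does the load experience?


tau_out = tau_motor * N * eta
= 0.67 * 50 * 0.89 = 29.815 Nm
alpha = tau_out / I = 29.815 / 1.17
= 25.4829 rad/s^2
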